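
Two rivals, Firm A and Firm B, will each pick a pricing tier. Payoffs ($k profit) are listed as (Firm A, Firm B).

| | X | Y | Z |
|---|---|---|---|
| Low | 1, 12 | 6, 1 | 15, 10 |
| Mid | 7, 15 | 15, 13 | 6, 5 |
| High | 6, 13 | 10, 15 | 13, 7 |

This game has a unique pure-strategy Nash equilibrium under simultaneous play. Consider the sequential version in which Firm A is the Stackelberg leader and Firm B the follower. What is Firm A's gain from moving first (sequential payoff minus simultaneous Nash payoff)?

3

Firm B best-responds to each possible Firm A move:
- Low → Firm B plays X (best of 12, 1, 10); Firm A gets 1.
- Mid → Firm B plays X (best of 15, 13, 5); Firm A gets 7.
- High → Firm B plays Y (best of 13, 15, 7); Firm A gets 10.
Among 1, 7, 10, the best is 10 at High. Subgame-perfect outcome: (High, Y) with payoffs (10, 15).
Now find the simultaneous Nash equilibrium.
Firm A's best replies: X→Mid; Y→Mid; Z→Low.
Firm B's best replies: Low→X; Mid→X; High→Y.
Only (Mid, X) has each player best-responding; Nash payoffs (7, 15).
Firm A's commitment gain: 10 − 7 = 3.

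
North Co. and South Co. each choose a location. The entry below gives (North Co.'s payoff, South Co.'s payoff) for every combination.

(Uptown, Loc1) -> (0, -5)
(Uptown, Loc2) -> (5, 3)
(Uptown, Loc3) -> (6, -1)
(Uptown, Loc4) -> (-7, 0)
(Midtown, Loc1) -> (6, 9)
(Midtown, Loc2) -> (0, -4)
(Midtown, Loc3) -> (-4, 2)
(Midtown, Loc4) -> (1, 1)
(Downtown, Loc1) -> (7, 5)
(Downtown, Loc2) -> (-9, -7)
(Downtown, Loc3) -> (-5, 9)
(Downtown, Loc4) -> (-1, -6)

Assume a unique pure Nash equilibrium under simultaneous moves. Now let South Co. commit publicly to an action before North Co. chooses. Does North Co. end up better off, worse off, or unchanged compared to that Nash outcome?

Backward induction with South Co. moving first.
- Loc1: North Co. compares 0, 6, 7 and picks Downtown; South Co. would get 5.
- Loc2: North Co. compares 5, 0, -9 and picks Uptown; South Co. would get 3.
- Loc3: North Co. compares 6, -4, -5 and picks Uptown; South Co. would get -1.
- Loc4: North Co. compares -7, 1, -1 and picks Midtown; South Co. would get 1.
Among 5, 3, -1, 1, the best is 5 at Loc1. Subgame-perfect outcome: (Downtown, Loc1) with payoffs (7, 5).
Now find the simultaneous Nash equilibrium.
North Co.'s best replies: Loc1→Downtown; Loc2→Uptown; Loc3→Uptown; Loc4→Midtown.
South Co.'s best replies: Uptown→Loc2; Midtown→Loc1; Downtown→Loc3.
The unique mutual best reply is (Uptown, Loc2), giving (5, 3).
North Co. earns 7 sequentially versus 5 at the Nash outcome: better off.

better off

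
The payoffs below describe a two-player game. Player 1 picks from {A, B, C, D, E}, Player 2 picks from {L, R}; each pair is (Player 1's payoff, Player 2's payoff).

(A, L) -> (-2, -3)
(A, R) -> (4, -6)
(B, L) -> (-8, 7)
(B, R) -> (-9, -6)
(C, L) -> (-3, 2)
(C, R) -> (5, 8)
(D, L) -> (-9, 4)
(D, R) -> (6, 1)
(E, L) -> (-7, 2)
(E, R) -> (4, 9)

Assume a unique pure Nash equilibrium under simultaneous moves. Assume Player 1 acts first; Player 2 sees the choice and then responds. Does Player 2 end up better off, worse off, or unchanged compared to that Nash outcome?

better off

Work backward from Player 2's decision.
- A: Player 2 compares -3, -6 and picks L; Player 1 would get -2.
- B: Player 2 compares 7, -6 and picks L; Player 1 would get -8.
- C: Player 2 compares 2, 8 and picks R; Player 1 would get 5.
- D: Player 2 compares 4, 1 and picks L; Player 1 would get -9.
- E: Player 2 compares 2, 9 and picks R; Player 1 would get 4.
Player 1's induced payoffs are -2, -8, 5, -9, 4, so Player 1 commits to C. Subgame-perfect outcome: (C, R) with payoffs (5, 8).
Now find the simultaneous Nash equilibrium.
Player 1's best replies: L→A; R→D.
Player 2's best replies: A→L; B→L; C→R; D→L; E→R.
Only (A, L) has each player best-responding; Nash payoffs (-2, -3).
Player 2 earns 8 sequentially versus -3 at the Nash outcome: better off.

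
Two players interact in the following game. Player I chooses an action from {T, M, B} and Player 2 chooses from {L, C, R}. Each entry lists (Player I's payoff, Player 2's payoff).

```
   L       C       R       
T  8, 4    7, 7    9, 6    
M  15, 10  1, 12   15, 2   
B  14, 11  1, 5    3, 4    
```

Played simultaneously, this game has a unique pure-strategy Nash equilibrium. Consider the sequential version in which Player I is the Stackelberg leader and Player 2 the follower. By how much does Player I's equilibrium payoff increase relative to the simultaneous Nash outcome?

7

Backward induction with Player I moving first.
- T: BR = C, leader payoff 7.
- M: BR = C, leader payoff 1.
- B: BR = L, leader payoff 14.
Maximizing over 7, 1, 14, Player I chooses B. Subgame-perfect outcome: (B, L) with payoffs (14, 11).
Under simultaneous play:
Player I's best replies: L→M; C→T; R→M.
Player 2's best replies: T→C; M→C; B→L.
The unique mutual best reply is (T, C), giving (7, 7).
Player I's commitment gain: 14 − 7 = 7.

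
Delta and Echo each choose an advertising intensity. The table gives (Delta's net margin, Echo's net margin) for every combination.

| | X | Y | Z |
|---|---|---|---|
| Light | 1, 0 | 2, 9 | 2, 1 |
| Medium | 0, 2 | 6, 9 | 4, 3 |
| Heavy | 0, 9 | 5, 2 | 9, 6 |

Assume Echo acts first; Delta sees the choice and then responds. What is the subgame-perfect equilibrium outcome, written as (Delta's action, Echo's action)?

(Medium, Y)

Delta best-responds to each possible Echo move:
- X → Delta plays Light (best of 1, 0, 0); Echo gets 0.
- Y → Delta plays Medium (best of 2, 6, 5); Echo gets 9.
- Z → Delta plays Heavy (best of 2, 4, 9); Echo gets 6.
Among 0, 9, 6, the best is 9 at Y. Subgame-perfect outcome: (Medium, Y) with payoffs (6, 9).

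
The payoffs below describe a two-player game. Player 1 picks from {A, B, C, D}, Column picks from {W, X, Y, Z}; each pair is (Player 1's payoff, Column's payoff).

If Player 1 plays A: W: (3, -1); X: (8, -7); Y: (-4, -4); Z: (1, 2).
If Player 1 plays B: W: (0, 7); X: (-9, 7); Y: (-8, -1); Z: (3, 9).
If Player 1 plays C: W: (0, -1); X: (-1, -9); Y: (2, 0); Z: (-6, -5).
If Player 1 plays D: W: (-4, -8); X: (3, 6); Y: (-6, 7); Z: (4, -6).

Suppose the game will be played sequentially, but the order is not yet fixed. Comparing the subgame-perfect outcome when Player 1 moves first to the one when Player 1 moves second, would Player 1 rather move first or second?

first

If Player 1 leads: Column's best replies are A→Z, B→Z, C→Y, D→Y; Player 1's induced payoffs 1, 3, 2, -6; outcome (B, Z), payoffs (3, 9).
If Column leads: Player 1's best replies are W→A, X→A, Y→C, Z→D; Column's induced payoffs -1, -7, 0, -6; outcome (C, Y), payoffs (2, 0).
Player 1 gets 3 moving first and 2 moving second, so Player 1 prefers to move first.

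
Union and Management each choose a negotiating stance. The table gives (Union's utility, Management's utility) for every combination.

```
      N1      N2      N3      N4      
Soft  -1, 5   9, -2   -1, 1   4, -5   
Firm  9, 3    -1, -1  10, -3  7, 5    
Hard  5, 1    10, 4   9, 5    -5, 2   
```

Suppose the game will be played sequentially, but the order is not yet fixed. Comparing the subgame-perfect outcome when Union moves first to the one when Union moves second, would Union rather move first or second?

first

If Union leads: Management's best replies are Soft→N1, Firm→N4, Hard→N3; Union's induced payoffs -1, 7, 9; outcome (Hard, N3), payoffs (9, 5).
If Management leads: Union's best replies are N1→Firm, N2→Hard, N3→Firm, N4→Firm; Management's induced payoffs 3, 4, -3, 5; outcome (Firm, N4), payoffs (7, 5).
Union gets 9 moving first and 7 moving second, so Union prefers to move first.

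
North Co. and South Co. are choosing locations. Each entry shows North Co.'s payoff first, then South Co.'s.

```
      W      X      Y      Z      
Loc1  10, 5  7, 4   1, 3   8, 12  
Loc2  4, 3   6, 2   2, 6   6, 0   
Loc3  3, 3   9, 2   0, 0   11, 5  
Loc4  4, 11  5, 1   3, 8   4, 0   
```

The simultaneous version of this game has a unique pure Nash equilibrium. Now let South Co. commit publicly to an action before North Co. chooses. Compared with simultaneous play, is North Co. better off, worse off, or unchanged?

worse off

Backward induction with South Co. moving first.
- W: North Co. compares 10, 4, 3, 4 and picks Loc1; South Co. would get 5.
- X: North Co. compares 7, 6, 9, 5 and picks Loc3; South Co. would get 2.
- Y: North Co. compares 1, 2, 0, 3 and picks Loc4; South Co. would get 8.
- Z: North Co. compares 8, 6, 11, 4 and picks Loc3; South Co. would get 5.
South Co.'s induced payoffs are 5, 2, 8, 5, so South Co. commits to Y. Subgame-perfect outcome: (Loc4, Y) with payoffs (3, 8).
Now find the simultaneous Nash equilibrium.
North Co.'s best replies: W→Loc1; X→Loc3; Y→Loc4; Z→Loc3.
South Co.'s best replies: Loc1→Z; Loc2→Y; Loc3→Z; Loc4→W.
Only (Loc3, Z) has each player best-responding; Nash payoffs (11, 5).
North Co. earns 3 sequentially versus 11 at the Nash outcome: worse off.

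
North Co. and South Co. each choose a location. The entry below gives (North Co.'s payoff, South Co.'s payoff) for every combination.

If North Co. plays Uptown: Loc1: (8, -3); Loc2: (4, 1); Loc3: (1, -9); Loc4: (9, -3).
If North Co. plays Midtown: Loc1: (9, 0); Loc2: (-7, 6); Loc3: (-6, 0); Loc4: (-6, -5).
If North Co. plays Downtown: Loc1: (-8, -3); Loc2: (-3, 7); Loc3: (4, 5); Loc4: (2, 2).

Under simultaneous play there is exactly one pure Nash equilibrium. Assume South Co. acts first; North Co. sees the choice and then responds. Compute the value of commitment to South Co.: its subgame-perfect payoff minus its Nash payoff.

4

North Co. best-responds to each possible South Co. move:
- Loc1: BR = Midtown, leader payoff 0.
- Loc2: BR = Uptown, leader payoff 1.
- Loc3: BR = Downtown, leader payoff 5.
- Loc4: BR = Uptown, leader payoff -3.
Maximizing over 0, 1, 5, -3, South Co. chooses Loc3. Subgame-perfect outcome: (Downtown, Loc3) with payoffs (4, 5).
Under simultaneous play:
North Co.'s best replies: Loc1→Midtown; Loc2→Uptown; Loc3→Downtown; Loc4→Uptown.
South Co.'s best replies: Uptown→Loc2; Midtown→Loc2; Downtown→Loc2.
Only (Uptown, Loc2) has each player best-responding; Nash payoffs (4, 1).
South Co.'s commitment gain: 5 − 1 = 4.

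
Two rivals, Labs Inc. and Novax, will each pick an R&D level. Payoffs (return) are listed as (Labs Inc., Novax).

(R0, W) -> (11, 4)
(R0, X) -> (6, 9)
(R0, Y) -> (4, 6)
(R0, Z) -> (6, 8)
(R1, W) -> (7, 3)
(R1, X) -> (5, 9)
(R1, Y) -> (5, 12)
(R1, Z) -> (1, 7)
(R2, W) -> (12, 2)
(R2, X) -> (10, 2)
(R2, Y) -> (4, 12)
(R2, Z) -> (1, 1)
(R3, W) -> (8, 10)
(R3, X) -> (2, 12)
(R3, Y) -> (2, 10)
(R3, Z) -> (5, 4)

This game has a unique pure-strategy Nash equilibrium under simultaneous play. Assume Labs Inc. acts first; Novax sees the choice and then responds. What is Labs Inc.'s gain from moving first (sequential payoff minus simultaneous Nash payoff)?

Work backward from Novax's decision.
- R0: Novax compares 4, 9, 6, 8 and picks X; Labs Inc. would get 6.
- R1: Novax compares 3, 9, 12, 7 and picks Y; Labs Inc. would get 5.
- R2: Novax compares 2, 2, 12, 1 and picks Y; Labs Inc. would get 4.
- R3: Novax compares 10, 12, 10, 4 and picks X; Labs Inc. would get 2.
Labs Inc.'s induced payoffs are 6, 5, 4, 2, so Labs Inc. commits to R0. Subgame-perfect outcome: (R0, X) with payoffs (6, 9).
Under simultaneous play:
Labs Inc.'s best replies: W→R2; X→R2; Y→R1; Z→R0.
Novax's best replies: R0→X; R1→Y; R2→Y; R3→X.
The unique mutual best reply is (R1, Y), giving (5, 12).
Labs Inc.'s commitment gain: 6 − 5 = 1.

1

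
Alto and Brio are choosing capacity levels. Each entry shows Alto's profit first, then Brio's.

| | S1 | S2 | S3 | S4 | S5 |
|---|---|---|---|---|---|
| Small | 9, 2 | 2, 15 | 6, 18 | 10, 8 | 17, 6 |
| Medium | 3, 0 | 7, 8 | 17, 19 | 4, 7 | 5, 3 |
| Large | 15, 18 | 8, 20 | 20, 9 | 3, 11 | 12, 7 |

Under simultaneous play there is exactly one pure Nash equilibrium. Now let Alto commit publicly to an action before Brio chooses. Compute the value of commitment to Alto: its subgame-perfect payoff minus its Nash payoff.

Brio best-responds to each possible Alto move:
- Small → Brio plays S3 (best of 2, 15, 18, 8, 6); Alto gets 6.
- Medium → Brio plays S3 (best of 0, 8, 19, 7, 3); Alto gets 17.
- Large → Brio plays S2 (best of 18, 20, 9, 11, 7); Alto gets 8.
Among 6, 17, 8, the best is 17 at Medium. Subgame-perfect outcome: (Medium, S3) with payoffs (17, 19).
Now find the simultaneous Nash equilibrium.
Alto's best replies: S1→Large; S2→Large; S3→Large; S4→Small; S5→Small.
Brio's best replies: Small→S3; Medium→S3; Large→S2.
Only (Large, S2) has each player best-responding; Nash payoffs (8, 20).
Alto's commitment gain: 17 − 8 = 9.

9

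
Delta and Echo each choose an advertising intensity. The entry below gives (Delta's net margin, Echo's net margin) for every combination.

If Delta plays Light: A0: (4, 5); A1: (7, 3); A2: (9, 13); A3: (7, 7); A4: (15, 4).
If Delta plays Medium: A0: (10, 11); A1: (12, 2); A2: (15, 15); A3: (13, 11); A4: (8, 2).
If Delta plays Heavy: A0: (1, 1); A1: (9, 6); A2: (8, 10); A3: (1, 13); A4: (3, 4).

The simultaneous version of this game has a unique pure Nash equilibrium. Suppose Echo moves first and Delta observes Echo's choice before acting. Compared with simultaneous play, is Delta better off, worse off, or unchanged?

unchanged

Work backward from Delta's decision.
- A0: Delta compares 4, 10, 1 and picks Medium; Echo would get 11.
- A1: Delta compares 7, 12, 9 and picks Medium; Echo would get 2.
- A2: Delta compares 9, 15, 8 and picks Medium; Echo would get 15.
- A3: Delta compares 7, 13, 1 and picks Medium; Echo would get 11.
- A4: Delta compares 15, 8, 3 and picks Light; Echo would get 4.
Maximizing over 11, 2, 15, 11, 4, Echo chooses A2. Subgame-perfect outcome: (Medium, A2) with payoffs (15, 15).
Under simultaneous play:
Delta's best replies: A0→Medium; A1→Medium; A2→Medium; A3→Medium; A4→Light.
Echo's best replies: Light→A2; Medium→A2; Heavy→A3.
Only (Medium, A2) has each player best-responding; Nash payoffs (15, 15).
Delta earns 15 sequentially versus 15 at the Nash outcome: unchanged.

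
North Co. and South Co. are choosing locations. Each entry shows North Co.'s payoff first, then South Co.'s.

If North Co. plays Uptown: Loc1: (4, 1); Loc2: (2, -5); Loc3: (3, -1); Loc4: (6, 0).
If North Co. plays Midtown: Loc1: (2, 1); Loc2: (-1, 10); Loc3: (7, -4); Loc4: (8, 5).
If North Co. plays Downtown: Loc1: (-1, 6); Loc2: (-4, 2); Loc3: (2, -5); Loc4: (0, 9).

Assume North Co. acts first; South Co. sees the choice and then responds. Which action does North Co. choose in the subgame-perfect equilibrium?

Uptown

Backward induction with North Co. moving first.
- Uptown: BR = Loc1, leader payoff 4.
- Midtown: BR = Loc2, leader payoff -1.
- Downtown: BR = Loc4, leader payoff 0.
North Co.'s induced payoffs are 4, -1, 0, so North Co. commits to Uptown. Subgame-perfect outcome: (Uptown, Loc1) with payoffs (4, 1).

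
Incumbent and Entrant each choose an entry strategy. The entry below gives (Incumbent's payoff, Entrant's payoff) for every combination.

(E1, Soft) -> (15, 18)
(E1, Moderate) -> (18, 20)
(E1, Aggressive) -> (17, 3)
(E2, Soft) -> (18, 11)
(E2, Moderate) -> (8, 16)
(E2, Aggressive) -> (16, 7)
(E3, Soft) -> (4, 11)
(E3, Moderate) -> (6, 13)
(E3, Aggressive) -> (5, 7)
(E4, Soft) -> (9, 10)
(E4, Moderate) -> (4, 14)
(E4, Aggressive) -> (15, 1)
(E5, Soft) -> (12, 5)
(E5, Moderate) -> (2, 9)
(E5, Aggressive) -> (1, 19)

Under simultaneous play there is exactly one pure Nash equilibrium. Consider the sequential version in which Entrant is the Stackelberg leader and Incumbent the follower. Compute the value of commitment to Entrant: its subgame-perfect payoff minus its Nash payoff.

Backward induction with Entrant moving first.
- Soft → Incumbent plays E2 (best of 15, 18, 4, 9, 12); Entrant gets 11.
- Moderate → Incumbent plays E1 (best of 18, 8, 6, 4, 2); Entrant gets 20.
- Aggressive → Incumbent plays E1 (best of 17, 16, 5, 15, 1); Entrant gets 3.
Among 11, 20, 3, the best is 20 at Moderate. Subgame-perfect outcome: (E1, Moderate) with payoffs (18, 20).
Now find the simultaneous Nash equilibrium.
Incumbent's best replies: Soft→E2; Moderate→E1; Aggressive→E1.
Entrant's best replies: E1→Moderate; E2→Moderate; E3→Moderate; E4→Moderate; E5→Aggressive.
The unique mutual best reply is (E1, Moderate), giving (18, 20).
Entrant's commitment gain: 20 − 20 = 0.

0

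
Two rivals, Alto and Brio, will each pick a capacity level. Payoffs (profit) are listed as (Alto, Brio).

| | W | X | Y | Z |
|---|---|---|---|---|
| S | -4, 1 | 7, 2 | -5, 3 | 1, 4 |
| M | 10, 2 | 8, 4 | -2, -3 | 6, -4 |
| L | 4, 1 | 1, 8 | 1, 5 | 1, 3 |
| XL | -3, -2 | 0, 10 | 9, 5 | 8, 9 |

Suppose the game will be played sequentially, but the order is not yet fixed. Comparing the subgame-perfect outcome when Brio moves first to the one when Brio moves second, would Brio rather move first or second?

If Alto leads: Brio's best replies are S→Z, M→X, L→X, XL→X; Alto's induced payoffs 1, 8, 1, 0; outcome (M, X), payoffs (8, 4).
If Brio leads: Alto's best replies are W→M, X→M, Y→XL, Z→XL; Brio's induced payoffs 2, 4, 5, 9; outcome (XL, Z), payoffs (8, 9).
Brio gets 9 moving first and 4 moving second, so Brio prefers to move first.

first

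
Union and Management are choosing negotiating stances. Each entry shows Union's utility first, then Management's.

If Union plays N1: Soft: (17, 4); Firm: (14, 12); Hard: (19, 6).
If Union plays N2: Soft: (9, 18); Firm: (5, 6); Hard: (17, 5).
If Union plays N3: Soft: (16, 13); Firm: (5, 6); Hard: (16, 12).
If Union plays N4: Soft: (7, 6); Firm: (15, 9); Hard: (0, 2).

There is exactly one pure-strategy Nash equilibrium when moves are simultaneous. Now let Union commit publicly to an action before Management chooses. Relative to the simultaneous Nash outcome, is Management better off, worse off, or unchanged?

Backward induction with Union moving first.
- N1 → Management plays Firm (best of 4, 12, 6); Union gets 14.
- N2 → Management plays Soft (best of 18, 6, 5); Union gets 9.
- N3 → Management plays Soft (best of 13, 6, 12); Union gets 16.
- N4 → Management plays Firm (best of 6, 9, 2); Union gets 15.
Maximizing over 14, 9, 16, 15, Union chooses N3. Subgame-perfect outcome: (N3, Soft) with payoffs (16, 13).
Under simultaneous play:
Union's best replies: Soft→N1; Firm→N4; Hard→N1.
Management's best replies: N1→Firm; N2→Soft; N3→Soft; N4→Firm.
Only (N4, Firm) has each player best-responding; Nash payoffs (15, 9).
Management earns 13 sequentially versus 9 at the Nash outcome: better off.

better off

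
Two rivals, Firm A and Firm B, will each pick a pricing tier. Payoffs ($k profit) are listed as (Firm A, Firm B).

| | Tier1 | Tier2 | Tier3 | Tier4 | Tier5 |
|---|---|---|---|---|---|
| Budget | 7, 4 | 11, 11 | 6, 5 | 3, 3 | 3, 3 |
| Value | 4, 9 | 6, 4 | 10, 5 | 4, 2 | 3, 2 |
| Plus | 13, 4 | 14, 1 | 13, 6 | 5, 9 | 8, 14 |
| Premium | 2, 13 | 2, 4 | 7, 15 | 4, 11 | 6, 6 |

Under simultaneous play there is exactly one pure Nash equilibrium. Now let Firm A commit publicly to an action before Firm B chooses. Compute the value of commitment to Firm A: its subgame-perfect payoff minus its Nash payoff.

3

Work backward from Firm B's decision.
- Budget: Firm B compares 4, 11, 5, 3, 3 and picks Tier2; Firm A would get 11.
- Value: Firm B compares 9, 4, 5, 2, 2 and picks Tier1; Firm A would get 4.
- Plus: Firm B compares 4, 1, 6, 9, 14 and picks Tier5; Firm A would get 8.
- Premium: Firm B compares 13, 4, 15, 11, 6 and picks Tier3; Firm A would get 7.
Firm A's induced payoffs are 11, 4, 8, 7, so Firm A commits to Budget. Subgame-perfect outcome: (Budget, Tier2) with payoffs (11, 11).
Under simultaneous play:
Firm A's best replies: Tier1→Plus; Tier2→Plus; Tier3→Plus; Tier4→Plus; Tier5→Plus.
Firm B's best replies: Budget→Tier2; Value→Tier1; Plus→Tier5; Premium→Tier3.
Only (Plus, Tier5) has each player best-responding; Nash payoffs (8, 14).
Firm A's commitment gain: 11 − 8 = 3.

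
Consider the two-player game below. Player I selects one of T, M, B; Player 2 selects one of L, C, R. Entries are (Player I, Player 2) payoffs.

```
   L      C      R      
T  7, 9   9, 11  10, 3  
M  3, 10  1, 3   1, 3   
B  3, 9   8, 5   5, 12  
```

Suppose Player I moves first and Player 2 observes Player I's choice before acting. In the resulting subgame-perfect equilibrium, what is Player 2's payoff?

11

Player 2 best-responds to each possible Player I move:
- T → Player 2 plays C (best of 9, 11, 3); Player I gets 9.
- M → Player 2 plays L (best of 10, 3, 3); Player I gets 3.
- B → Player 2 plays R (best of 9, 5, 12); Player I gets 5.
Maximizing over 9, 3, 5, Player I chooses T. Subgame-perfect outcome: (T, C) with payoffs (9, 11).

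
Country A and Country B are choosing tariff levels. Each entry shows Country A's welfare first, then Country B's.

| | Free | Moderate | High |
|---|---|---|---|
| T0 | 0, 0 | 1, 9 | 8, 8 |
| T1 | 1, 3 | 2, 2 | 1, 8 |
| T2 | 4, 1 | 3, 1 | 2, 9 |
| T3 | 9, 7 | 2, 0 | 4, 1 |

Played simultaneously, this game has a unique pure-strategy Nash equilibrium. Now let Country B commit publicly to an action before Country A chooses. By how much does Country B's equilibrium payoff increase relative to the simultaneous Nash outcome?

1

Country A best-responds to each possible Country B move:
- Free: BR = T3, leader payoff 7.
- Moderate: BR = T2, leader payoff 1.
- High: BR = T0, leader payoff 8.
Maximizing over 7, 1, 8, Country B chooses High. Subgame-perfect outcome: (T0, High) with payoffs (8, 8).
Now find the simultaneous Nash equilibrium.
Country A's best replies: Free→T3; Moderate→T2; High→T0.
Country B's best replies: T0→Moderate; T1→High; T2→High; T3→Free.
Only (T3, Free) has each player best-responding; Nash payoffs (9, 7).
Country B's commitment gain: 8 − 7 = 1.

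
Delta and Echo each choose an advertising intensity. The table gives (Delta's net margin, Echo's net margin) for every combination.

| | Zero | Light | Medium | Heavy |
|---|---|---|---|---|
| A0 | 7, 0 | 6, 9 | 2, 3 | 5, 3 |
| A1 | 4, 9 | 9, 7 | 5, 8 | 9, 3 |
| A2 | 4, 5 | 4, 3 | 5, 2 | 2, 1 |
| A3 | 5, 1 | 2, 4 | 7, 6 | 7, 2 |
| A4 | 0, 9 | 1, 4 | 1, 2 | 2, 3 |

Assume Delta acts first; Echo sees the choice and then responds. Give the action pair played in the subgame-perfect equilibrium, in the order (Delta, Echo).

Echo best-responds to each possible Delta move:
- A0: Echo compares 0, 9, 3, 3 and picks Light; Delta would get 6.
- A1: Echo compares 9, 7, 8, 3 and picks Zero; Delta would get 4.
- A2: Echo compares 5, 3, 2, 1 and picks Zero; Delta would get 4.
- A3: Echo compares 1, 4, 6, 2 and picks Medium; Delta would get 7.
- A4: Echo compares 9, 4, 2, 3 and picks Zero; Delta would get 0.
Maximizing over 6, 4, 4, 7, 0, Delta chooses A3. Subgame-perfect outcome: (A3, Medium) with payoffs (7, 6).

(A3, Medium)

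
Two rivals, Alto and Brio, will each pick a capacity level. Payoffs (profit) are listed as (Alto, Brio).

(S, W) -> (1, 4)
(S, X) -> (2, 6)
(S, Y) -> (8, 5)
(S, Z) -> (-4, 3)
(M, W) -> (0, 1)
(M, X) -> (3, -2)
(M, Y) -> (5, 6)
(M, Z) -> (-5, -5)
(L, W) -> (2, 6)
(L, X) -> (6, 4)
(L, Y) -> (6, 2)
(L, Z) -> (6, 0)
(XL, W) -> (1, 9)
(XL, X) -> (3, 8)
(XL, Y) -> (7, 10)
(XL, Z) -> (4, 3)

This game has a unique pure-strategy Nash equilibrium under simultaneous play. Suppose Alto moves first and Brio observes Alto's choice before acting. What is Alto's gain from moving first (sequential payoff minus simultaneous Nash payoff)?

Solve by backward induction (Alto leads).
- S: Brio compares 4, 6, 5, 3 and picks X; Alto would get 2.
- M: Brio compares 1, -2, 6, -5 and picks Y; Alto would get 5.
- L: Brio compares 6, 4, 2, 0 and picks W; Alto would get 2.
- XL: Brio compares 9, 8, 10, 3 and picks Y; Alto would get 7.
Maximizing over 2, 5, 2, 7, Alto chooses XL. Subgame-perfect outcome: (XL, Y) with payoffs (7, 10).
For the simultaneous game, intersect best replies.
Alto's best replies: W→L; X→L; Y→S; Z→L.
Brio's best replies: S→X; M→Y; L→W; XL→Y.
The unique mutual best reply is (L, W), giving (2, 6).
Alto's commitment gain: 7 − 2 = 5.

5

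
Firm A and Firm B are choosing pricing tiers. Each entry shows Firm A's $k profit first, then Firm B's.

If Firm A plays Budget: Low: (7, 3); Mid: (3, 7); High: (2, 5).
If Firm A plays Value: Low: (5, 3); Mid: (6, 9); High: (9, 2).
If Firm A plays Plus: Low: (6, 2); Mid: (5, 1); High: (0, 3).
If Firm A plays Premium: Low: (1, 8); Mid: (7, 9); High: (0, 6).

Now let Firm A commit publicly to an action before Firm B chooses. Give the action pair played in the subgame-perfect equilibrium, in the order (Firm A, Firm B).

(Premium, Mid)

Solve by backward induction (Firm A leads).
- Budget: Firm B compares 3, 7, 5 and picks Mid; Firm A would get 3.
- Value: Firm B compares 3, 9, 2 and picks Mid; Firm A would get 6.
- Plus: Firm B compares 2, 1, 3 and picks High; Firm A would get 0.
- Premium: Firm B compares 8, 9, 6 and picks Mid; Firm A would get 7.
Firm A's induced payoffs are 3, 6, 0, 7, so Firm A commits to Premium. Subgame-perfect outcome: (Premium, Mid) with payoffs (7, 9).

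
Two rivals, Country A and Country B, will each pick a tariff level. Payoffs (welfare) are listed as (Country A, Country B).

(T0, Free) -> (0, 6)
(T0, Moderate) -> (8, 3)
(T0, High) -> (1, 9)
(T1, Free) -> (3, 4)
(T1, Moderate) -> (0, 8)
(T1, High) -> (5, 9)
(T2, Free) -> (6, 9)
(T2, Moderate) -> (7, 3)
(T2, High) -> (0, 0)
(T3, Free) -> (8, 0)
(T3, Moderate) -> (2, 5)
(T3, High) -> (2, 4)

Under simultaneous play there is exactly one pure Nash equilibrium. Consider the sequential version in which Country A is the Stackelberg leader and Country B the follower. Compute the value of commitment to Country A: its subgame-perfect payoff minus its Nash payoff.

Backward induction with Country A moving first.
- T0 → Country B plays High (best of 6, 3, 9); Country A gets 1.
- T1 → Country B plays High (best of 4, 8, 9); Country A gets 5.
- T2 → Country B plays Free (best of 9, 3, 0); Country A gets 6.
- T3 → Country B plays Moderate (best of 0, 5, 4); Country A gets 2.
Among 1, 5, 6, 2, the best is 6 at T2. Subgame-perfect outcome: (T2, Free) with payoffs (6, 9).
Under simultaneous play:
Country A's best replies: Free→T3; Moderate→T0; High→T1.
Country B's best replies: T0→High; T1→High; T2→Free; T3→Moderate.
Only (T1, High) has each player best-responding; Nash payoffs (5, 9).
Country A's commitment gain: 6 − 5 = 1.

1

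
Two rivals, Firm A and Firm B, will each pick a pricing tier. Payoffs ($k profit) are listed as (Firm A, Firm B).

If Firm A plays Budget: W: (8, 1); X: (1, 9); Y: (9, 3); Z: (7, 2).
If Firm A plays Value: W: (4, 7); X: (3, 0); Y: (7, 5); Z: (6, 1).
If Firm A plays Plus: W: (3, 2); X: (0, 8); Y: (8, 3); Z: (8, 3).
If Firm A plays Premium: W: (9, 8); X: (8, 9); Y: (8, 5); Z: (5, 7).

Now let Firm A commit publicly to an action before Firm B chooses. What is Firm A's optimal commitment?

Premium

Firm B best-responds to each possible Firm A move:
- Budget: BR = X, leader payoff 1.
- Value: BR = W, leader payoff 4.
- Plus: BR = X, leader payoff 0.
- Premium: BR = X, leader payoff 8.
Among 1, 4, 0, 8, the best is 8 at Premium. Subgame-perfect outcome: (Premium, X) with payoffs (8, 9).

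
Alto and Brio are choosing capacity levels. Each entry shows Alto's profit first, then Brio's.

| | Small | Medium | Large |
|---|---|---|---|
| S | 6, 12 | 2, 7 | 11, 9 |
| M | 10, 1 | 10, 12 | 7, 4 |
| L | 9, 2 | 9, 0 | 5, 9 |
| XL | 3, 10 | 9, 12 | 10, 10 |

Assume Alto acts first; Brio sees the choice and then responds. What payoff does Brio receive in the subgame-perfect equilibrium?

12

Solve by backward induction (Alto leads).
- S: BR = Small, leader payoff 6.
- M: BR = Medium, leader payoff 10.
- L: BR = Large, leader payoff 5.
- XL: BR = Medium, leader payoff 9.
Alto's induced payoffs are 6, 10, 5, 9, so Alto commits to M. Subgame-perfect outcome: (M, Medium) with payoffs (10, 12).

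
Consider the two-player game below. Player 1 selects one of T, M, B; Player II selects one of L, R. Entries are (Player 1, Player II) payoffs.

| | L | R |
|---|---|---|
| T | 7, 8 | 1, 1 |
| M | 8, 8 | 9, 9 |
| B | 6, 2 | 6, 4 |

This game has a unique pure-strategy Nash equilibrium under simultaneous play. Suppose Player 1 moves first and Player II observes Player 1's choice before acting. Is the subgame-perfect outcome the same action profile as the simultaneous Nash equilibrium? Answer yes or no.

yes

Player II best-responds to each possible Player 1 move:
- T: Player II compares 8, 1 and picks L; Player 1 would get 7.
- M: Player II compares 8, 9 and picks R; Player 1 would get 9.
- B: Player II compares 2, 4 and picks R; Player 1 would get 6.
Among 7, 9, 6, the best is 9 at M. Subgame-perfect outcome: (M, R) with payoffs (9, 9).
Under simultaneous play:
Player 1's best replies: L→M; R→M.
Player II's best replies: T→L; M→R; B→R.
The unique mutual best reply is (M, R), giving (9, 9).
Sequential outcome (M, R) coincides with the Nash profile (M, R).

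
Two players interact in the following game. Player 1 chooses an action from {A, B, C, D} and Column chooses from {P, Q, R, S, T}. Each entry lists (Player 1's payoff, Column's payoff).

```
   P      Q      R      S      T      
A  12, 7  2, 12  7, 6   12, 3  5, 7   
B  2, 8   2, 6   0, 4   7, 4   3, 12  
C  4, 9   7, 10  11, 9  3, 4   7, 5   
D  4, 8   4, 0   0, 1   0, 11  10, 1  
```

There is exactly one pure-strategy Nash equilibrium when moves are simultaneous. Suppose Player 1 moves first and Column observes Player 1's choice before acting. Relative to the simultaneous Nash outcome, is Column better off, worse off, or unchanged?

unchanged

Backward induction with Player 1 moving first.
- A → Column plays Q (best of 7, 12, 6, 3, 7); Player 1 gets 2.
- B → Column plays T (best of 8, 6, 4, 4, 12); Player 1 gets 3.
- C → Column plays Q (best of 9, 10, 9, 4, 5); Player 1 gets 7.
- D → Column plays S (best of 8, 0, 1, 11, 1); Player 1 gets 0.
Among 2, 3, 7, 0, the best is 7 at C. Subgame-perfect outcome: (C, Q) with payoffs (7, 10).
For the simultaneous game, intersect best replies.
Player 1's best replies: P→A; Q→C; R→C; S→A; T→D.
Column's best replies: A→Q; B→T; C→Q; D→S.
The unique mutual best reply is (C, Q), giving (7, 10).
Column earns 10 sequentially versus 10 at the Nash outcome: unchanged.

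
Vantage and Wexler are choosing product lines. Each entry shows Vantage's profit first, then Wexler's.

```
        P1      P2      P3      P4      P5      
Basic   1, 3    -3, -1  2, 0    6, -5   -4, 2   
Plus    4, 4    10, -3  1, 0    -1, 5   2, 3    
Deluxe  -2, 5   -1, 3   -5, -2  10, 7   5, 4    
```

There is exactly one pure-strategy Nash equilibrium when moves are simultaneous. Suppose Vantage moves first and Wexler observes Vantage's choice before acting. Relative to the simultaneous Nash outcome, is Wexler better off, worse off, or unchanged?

Work backward from Wexler's decision.
- Basic → Wexler plays P1 (best of 3, -1, 0, -5, 2); Vantage gets 1.
- Plus → Wexler plays P4 (best of 4, -3, 0, 5, 3); Vantage gets -1.
- Deluxe → Wexler plays P4 (best of 5, 3, -2, 7, 4); Vantage gets 10.
Maximizing over 1, -1, 10, Vantage chooses Deluxe. Subgame-perfect outcome: (Deluxe, P4) with payoffs (10, 7).
Under simultaneous play:
Vantage's best replies: P1→Plus; P2→Plus; P3→Basic; P4→Deluxe; P5→Deluxe.
Wexler's best replies: Basic→P1; Plus→P4; Deluxe→P4.
Only (Deluxe, P4) has each player best-responding; Nash payoffs (10, 7).
Wexler earns 7 sequentially versus 7 at the Nash outcome: unchanged.

unchanged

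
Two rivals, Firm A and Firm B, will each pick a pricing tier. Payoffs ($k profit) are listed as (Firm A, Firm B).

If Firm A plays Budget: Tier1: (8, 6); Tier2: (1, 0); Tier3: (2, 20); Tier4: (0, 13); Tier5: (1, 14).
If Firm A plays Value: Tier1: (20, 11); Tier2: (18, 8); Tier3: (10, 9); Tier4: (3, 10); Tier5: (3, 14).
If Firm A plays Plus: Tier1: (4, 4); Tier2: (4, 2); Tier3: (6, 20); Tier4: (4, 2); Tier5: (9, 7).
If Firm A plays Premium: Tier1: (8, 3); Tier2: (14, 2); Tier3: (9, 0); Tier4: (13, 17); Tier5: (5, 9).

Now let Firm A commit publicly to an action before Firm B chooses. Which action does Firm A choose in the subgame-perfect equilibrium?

Solve by backward induction (Firm A leads).
- Budget: BR = Tier3, leader payoff 2.
- Value: BR = Tier5, leader payoff 3.
- Plus: BR = Tier3, leader payoff 6.
- Premium: BR = Tier4, leader payoff 13.
Among 2, 3, 6, 13, the best is 13 at Premium. Subgame-perfect outcome: (Premium, Tier4) with payoffs (13, 17).

Premium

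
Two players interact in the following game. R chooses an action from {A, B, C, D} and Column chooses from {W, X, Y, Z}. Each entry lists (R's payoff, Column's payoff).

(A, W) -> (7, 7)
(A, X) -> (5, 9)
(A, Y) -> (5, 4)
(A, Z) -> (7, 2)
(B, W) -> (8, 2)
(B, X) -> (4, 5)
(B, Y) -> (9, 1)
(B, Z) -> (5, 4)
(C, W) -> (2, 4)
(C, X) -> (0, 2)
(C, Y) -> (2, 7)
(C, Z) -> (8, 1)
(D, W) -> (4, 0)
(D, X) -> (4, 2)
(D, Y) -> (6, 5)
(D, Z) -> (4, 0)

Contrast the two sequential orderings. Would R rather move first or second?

If R leads: Column's best replies are A→X, B→X, C→Y, D→Y; R's induced payoffs 5, 4, 2, 6; outcome (D, Y), payoffs (6, 5).
If Column leads: R's best replies are W→B, X→A, Y→B, Z→C; Column's induced payoffs 2, 9, 1, 1; outcome (A, X), payoffs (5, 9).
R gets 6 moving first and 5 moving second, so R prefers to move first.

first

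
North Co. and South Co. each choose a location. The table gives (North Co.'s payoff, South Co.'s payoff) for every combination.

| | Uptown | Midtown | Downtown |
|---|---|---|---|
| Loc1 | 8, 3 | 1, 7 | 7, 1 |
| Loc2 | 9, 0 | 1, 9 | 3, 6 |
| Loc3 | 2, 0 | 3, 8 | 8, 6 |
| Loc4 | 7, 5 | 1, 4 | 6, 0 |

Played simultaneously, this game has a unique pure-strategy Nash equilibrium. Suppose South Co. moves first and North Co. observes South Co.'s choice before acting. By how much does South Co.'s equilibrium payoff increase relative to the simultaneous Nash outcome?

0

Backward induction with South Co. moving first.
- Uptown: North Co. compares 8, 9, 2, 7 and picks Loc2; South Co. would get 0.
- Midtown: North Co. compares 1, 1, 3, 1 and picks Loc3; South Co. would get 8.
- Downtown: North Co. compares 7, 3, 8, 6 and picks Loc3; South Co. would get 6.
South Co.'s induced payoffs are 0, 8, 6, so South Co. commits to Midtown. Subgame-perfect outcome: (Loc3, Midtown) with payoffs (3, 8).
Under simultaneous play:
North Co.'s best replies: Uptown→Loc2; Midtown→Loc3; Downtown→Loc3.
South Co.'s best replies: Loc1→Midtown; Loc2→Midtown; Loc3→Midtown; Loc4→Uptown.
Only (Loc3, Midtown) has each player best-responding; Nash payoffs (3, 8).
South Co.'s commitment gain: 8 − 8 = 0.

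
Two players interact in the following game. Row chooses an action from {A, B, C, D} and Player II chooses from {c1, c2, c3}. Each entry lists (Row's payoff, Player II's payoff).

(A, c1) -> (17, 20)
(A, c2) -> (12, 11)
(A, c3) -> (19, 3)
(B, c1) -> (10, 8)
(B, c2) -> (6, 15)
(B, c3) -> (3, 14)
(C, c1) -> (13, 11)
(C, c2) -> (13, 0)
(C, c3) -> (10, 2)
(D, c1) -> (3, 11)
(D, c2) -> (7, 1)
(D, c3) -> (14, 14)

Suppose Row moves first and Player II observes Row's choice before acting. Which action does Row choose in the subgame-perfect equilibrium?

A

Backward induction with Row moving first.
- A: Player II compares 20, 11, 3 and picks c1; Row would get 17.
- B: Player II compares 8, 15, 14 and picks c2; Row would get 6.
- C: Player II compares 11, 0, 2 and picks c1; Row would get 13.
- D: Player II compares 11, 1, 14 and picks c3; Row would get 14.
Maximizing over 17, 6, 13, 14, Row chooses A. Subgame-perfect outcome: (A, c1) with payoffs (17, 20).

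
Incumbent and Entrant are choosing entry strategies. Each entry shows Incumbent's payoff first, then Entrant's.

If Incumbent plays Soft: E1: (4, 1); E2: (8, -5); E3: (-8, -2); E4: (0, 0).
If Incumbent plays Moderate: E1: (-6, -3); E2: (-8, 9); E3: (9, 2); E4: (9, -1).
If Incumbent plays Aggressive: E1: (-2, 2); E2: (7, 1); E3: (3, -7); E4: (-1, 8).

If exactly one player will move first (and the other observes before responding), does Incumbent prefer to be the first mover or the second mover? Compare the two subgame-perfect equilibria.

second

If Incumbent leads: Entrant's best replies are Soft→E1, Moderate→E2, Aggressive→E4; Incumbent's induced payoffs 4, -8, -1; outcome (Soft, E1), payoffs (4, 1).
If Entrant leads: Incumbent's best replies are E1→Soft, E2→Soft, E3→Moderate, E4→Moderate; Entrant's induced payoffs 1, -5, 2, -1; outcome (Moderate, E3), payoffs (9, 2).
Incumbent gets 4 moving first and 9 moving second, so Incumbent prefers to move second.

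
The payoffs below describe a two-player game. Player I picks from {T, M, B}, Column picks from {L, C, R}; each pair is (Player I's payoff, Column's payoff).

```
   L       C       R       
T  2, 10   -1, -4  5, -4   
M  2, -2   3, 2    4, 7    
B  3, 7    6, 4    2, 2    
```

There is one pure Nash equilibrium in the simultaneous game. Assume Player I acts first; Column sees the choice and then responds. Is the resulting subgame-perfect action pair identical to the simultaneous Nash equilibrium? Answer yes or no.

Backward induction with Player I moving first.
- T: Column compares 10, -4, -4 and picks L; Player I would get 2.
- M: Column compares -2, 2, 7 and picks R; Player I would get 4.
- B: Column compares 7, 4, 2 and picks L; Player I would get 3.
Maximizing over 2, 4, 3, Player I chooses M. Subgame-perfect outcome: (M, R) with payoffs (4, 7).
For the simultaneous game, intersect best replies.
Player I's best replies: L→B; C→B; R→T.
Column's best replies: T→L; M→R; B→L.
The unique mutual best reply is (B, L), giving (3, 7).
Sequential outcome (M, R) differs from the Nash profile (B, L).

no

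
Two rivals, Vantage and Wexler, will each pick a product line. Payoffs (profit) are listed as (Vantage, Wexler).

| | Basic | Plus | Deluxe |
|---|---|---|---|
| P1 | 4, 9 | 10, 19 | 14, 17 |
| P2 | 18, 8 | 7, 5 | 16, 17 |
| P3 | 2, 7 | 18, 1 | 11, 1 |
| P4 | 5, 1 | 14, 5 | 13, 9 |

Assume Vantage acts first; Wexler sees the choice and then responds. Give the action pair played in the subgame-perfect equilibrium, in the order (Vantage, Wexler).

(P2, Deluxe)

Wexler best-responds to each possible Vantage move:
- P1: BR = Plus, leader payoff 10.
- P2: BR = Deluxe, leader payoff 16.
- P3: BR = Basic, leader payoff 2.
- P4: BR = Deluxe, leader payoff 13.
Vantage's induced payoffs are 10, 16, 2, 13, so Vantage commits to P2. Subgame-perfect outcome: (P2, Deluxe) with payoffs (16, 17).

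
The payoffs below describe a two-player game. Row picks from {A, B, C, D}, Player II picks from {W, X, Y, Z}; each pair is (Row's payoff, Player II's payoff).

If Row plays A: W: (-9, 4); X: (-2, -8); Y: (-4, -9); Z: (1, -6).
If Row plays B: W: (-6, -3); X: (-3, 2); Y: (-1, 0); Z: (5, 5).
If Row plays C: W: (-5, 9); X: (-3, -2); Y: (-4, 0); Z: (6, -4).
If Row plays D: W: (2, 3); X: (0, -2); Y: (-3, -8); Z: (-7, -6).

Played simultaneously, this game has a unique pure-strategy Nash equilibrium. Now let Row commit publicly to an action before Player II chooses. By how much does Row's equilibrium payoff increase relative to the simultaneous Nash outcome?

Work backward from Player II's decision.
- A: BR = W, leader payoff -9.
- B: BR = Z, leader payoff 5.
- C: BR = W, leader payoff -5.
- D: BR = W, leader payoff 2.
Row's induced payoffs are -9, 5, -5, 2, so Row commits to B. Subgame-perfect outcome: (B, Z) with payoffs (5, 5).
Under simultaneous play:
Row's best replies: W→D; X→D; Y→B; Z→C.
Player II's best replies: A→W; B→Z; C→W; D→W.
The unique mutual best reply is (D, W), giving (2, 3).
Row's commitment gain: 5 − 2 = 3.

3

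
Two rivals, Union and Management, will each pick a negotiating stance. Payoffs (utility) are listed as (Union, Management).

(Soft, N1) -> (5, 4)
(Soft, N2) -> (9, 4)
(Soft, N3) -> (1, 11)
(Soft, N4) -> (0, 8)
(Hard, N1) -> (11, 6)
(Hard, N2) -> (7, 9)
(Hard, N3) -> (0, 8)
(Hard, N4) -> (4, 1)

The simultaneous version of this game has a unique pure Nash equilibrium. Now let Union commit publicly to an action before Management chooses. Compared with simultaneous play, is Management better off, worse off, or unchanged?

Backward induction with Union moving first.
- Soft: Management compares 4, 4, 11, 8 and picks N3; Union would get 1.
- Hard: Management compares 6, 9, 8, 1 and picks N2; Union would get 7.
Among 1, 7, the best is 7 at Hard. Subgame-perfect outcome: (Hard, N2) with payoffs (7, 9).
For the simultaneous game, intersect best replies.
Union's best replies: N1→Hard; N2→Soft; N3→Soft; N4→Hard.
Management's best replies: Soft→N3; Hard→N2.
The unique mutual best reply is (Soft, N3), giving (1, 11).
Management earns 9 sequentially versus 11 at the Nash outcome: worse off.

worse off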